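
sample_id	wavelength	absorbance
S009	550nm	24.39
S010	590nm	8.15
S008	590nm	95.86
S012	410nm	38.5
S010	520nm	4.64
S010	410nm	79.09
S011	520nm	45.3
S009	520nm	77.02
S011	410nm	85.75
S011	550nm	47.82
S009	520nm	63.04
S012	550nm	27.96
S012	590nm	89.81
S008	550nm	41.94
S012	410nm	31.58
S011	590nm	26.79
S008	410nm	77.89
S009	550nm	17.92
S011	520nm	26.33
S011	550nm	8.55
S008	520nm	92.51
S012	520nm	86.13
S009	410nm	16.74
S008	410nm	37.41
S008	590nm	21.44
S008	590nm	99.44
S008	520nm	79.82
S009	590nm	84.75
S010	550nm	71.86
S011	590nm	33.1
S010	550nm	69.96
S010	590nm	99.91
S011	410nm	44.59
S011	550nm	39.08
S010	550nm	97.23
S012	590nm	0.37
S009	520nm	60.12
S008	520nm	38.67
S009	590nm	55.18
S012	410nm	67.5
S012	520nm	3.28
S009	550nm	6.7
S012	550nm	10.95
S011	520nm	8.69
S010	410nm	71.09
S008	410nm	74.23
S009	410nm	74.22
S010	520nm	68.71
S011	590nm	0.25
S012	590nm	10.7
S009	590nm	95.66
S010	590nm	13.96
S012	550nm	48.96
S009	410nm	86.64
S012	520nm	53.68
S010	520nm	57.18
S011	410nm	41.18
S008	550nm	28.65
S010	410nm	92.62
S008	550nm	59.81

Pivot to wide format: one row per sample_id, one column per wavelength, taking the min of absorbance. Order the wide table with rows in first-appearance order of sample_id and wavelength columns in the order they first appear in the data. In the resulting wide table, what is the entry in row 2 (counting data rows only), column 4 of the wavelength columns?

With rows in first-appearance order of sample_id, row 2 is sample_id=S010. wavelength columns in first-appearance order: 550nm, 590nm, 410nm, 520nm; column 4 is 520nm.
Long rows with sample_id=S010, wavelength=520nm: min(4.64, 68.71, 57.18) = 4.64.

4.64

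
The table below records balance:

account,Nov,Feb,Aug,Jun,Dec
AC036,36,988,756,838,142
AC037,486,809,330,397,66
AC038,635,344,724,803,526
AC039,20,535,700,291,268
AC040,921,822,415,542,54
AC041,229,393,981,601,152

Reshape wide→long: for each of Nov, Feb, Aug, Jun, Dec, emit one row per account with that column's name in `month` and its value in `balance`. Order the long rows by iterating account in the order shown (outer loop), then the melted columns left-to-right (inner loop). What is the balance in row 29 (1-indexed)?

30 rows total (6 × 5). Row 29: index ⌊(29-1)/5⌋ = 5 into account → AC041; (29-1) mod 5 = 3 into the melted columns → Jun.
So row 29 is (AC041, Jun, 601); balance = 601.

601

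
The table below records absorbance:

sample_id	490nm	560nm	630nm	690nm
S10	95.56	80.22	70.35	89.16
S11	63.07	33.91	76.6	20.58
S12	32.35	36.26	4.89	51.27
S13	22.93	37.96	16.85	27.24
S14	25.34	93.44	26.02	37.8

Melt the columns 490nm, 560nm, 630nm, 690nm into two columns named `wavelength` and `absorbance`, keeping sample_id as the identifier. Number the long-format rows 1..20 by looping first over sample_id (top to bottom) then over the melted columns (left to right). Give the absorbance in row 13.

20 rows total (5 × 4). Row 13: index ⌊(13-1)/4⌋ = 3 into sample_id → S13; (13-1) mod 4 = 0 into the melted columns → 490nm.
So row 13 is (S13, 490nm, 22.93); absorbance = 22.93.

22.93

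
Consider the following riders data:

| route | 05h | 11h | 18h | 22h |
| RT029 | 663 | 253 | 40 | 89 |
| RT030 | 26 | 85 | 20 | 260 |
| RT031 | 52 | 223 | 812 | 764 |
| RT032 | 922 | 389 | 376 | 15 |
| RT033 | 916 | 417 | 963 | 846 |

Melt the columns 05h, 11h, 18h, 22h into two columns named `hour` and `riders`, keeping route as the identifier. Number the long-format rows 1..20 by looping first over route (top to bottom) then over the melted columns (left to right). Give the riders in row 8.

260

20 rows total (5 × 4). Row 8: index ⌊(8-1)/4⌋ = 1 into route → RT030; (8-1) mod 4 = 3 into the melted columns → 22h.
So row 8 is (RT030, 22h, 260); riders = 260.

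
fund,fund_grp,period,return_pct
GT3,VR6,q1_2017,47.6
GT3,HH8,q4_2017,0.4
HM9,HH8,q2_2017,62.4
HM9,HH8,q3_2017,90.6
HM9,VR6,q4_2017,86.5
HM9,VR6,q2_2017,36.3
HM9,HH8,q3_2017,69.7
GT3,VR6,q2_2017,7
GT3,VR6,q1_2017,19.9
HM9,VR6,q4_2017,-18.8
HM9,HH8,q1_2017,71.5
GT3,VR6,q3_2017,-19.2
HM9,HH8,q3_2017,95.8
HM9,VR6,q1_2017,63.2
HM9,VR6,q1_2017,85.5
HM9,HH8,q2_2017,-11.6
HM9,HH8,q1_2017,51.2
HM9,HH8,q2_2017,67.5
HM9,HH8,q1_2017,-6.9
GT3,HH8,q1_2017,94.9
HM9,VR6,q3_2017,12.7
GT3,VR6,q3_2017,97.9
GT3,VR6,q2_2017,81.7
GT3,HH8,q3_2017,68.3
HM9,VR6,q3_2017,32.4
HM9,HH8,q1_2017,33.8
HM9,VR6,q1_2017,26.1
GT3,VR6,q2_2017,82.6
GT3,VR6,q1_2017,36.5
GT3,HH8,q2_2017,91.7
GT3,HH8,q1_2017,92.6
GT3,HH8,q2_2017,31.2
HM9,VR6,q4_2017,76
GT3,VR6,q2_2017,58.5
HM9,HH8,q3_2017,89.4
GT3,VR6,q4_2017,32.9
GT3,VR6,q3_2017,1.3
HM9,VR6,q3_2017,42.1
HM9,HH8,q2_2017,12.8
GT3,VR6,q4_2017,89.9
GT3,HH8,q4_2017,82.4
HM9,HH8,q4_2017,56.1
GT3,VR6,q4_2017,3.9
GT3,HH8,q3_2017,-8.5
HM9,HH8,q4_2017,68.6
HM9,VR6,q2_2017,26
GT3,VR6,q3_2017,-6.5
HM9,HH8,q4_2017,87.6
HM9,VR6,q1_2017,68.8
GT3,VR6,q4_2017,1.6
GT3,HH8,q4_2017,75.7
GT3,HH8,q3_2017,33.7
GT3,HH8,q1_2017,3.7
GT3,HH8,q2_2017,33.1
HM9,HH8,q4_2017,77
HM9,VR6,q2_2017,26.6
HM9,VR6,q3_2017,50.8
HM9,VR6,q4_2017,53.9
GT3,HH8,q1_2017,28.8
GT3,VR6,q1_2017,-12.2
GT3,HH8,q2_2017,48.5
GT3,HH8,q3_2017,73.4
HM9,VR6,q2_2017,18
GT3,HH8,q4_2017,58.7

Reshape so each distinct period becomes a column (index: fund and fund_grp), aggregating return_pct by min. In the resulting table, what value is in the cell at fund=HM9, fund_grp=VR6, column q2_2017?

Rows with fund=HM9, fund_grp=VR6 and period=q2_2017: return_pct values are 36.3, 26, 26.6, 18.
min(36.3, 26, 26.6, 18) = 18.

18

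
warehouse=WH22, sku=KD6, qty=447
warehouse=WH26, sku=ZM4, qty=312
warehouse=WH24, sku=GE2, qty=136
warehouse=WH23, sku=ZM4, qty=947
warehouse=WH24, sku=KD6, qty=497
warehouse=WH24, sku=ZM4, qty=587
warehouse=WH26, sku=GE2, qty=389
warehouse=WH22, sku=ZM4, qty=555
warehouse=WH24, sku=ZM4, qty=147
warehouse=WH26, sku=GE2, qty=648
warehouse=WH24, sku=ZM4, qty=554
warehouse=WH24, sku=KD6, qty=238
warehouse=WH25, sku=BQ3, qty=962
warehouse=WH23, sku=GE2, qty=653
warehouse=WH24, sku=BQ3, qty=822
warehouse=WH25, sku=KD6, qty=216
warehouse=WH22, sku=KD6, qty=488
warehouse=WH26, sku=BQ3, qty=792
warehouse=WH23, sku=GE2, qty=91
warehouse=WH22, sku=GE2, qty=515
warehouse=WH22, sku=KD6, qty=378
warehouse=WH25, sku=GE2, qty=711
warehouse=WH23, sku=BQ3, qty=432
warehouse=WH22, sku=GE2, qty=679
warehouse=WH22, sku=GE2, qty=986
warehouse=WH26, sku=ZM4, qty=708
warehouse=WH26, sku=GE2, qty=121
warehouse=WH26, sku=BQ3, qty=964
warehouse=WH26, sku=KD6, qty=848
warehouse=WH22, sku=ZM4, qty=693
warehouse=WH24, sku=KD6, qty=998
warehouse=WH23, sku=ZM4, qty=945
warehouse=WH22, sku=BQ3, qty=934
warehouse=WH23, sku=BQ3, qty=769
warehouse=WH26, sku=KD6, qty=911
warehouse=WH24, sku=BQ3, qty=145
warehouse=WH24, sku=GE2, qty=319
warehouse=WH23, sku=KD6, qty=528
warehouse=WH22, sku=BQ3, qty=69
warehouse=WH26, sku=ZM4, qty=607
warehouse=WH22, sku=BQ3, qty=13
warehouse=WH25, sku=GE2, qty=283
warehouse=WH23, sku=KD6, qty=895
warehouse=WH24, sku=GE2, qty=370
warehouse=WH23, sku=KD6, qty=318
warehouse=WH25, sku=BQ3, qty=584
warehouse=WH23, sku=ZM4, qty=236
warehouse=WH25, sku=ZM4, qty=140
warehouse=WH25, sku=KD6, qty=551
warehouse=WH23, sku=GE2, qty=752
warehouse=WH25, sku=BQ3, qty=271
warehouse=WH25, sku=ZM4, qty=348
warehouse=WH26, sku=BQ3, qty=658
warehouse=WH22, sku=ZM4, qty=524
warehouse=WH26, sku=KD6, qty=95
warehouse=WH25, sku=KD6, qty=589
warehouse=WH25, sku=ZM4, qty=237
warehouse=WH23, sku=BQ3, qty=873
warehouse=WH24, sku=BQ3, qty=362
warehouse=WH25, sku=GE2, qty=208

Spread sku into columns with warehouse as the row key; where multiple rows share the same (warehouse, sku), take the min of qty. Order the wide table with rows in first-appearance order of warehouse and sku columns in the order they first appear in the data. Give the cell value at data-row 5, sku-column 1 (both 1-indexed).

216

With rows in first-appearance order of warehouse, row 5 is warehouse=WH25. sku columns in first-appearance order: KD6, ZM4, GE2, BQ3; column 1 is KD6.
Long rows with warehouse=WH25, sku=KD6: min(216, 551, 589) = 216.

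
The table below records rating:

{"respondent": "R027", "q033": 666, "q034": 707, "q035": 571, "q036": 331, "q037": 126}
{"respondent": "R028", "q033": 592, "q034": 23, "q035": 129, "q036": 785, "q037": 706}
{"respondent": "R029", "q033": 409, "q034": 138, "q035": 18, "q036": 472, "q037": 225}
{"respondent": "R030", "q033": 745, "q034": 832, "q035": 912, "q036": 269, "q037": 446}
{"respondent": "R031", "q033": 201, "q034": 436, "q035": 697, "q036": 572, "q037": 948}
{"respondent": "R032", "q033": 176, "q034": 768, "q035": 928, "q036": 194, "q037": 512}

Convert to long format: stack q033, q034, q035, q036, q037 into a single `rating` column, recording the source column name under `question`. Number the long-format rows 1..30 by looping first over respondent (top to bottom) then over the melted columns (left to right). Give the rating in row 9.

785

30 rows total (6 × 5). Row 9: index ⌊(9-1)/5⌋ = 1 into respondent → R028; (9-1) mod 5 = 3 into the melted columns → q036.
So row 9 is (R028, q036, 785); rating = 785.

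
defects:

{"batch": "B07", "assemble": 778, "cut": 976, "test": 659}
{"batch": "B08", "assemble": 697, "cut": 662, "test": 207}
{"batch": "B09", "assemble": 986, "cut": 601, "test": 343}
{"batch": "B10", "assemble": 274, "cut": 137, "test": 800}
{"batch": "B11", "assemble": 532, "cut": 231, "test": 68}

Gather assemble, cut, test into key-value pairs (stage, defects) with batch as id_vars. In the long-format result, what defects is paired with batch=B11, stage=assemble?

Unpivoting turns each (batch, wide-column) pair into one long row.
The wide cell at row B11, column assemble holds 532, so the long row (B11, assemble) has defects=532.

532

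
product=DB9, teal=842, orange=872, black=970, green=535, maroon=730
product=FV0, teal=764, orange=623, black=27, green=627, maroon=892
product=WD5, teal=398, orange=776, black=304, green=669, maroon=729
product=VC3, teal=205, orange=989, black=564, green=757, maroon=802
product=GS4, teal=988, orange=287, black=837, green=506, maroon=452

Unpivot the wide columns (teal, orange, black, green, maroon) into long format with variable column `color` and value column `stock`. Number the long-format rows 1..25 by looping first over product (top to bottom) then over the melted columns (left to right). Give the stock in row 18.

25 rows total (5 × 5). Row 18: index ⌊(18-1)/5⌋ = 3 into product → VC3; (18-1) mod 5 = 2 into the melted columns → black.
So row 18 is (VC3, black, 564); stock = 564.

564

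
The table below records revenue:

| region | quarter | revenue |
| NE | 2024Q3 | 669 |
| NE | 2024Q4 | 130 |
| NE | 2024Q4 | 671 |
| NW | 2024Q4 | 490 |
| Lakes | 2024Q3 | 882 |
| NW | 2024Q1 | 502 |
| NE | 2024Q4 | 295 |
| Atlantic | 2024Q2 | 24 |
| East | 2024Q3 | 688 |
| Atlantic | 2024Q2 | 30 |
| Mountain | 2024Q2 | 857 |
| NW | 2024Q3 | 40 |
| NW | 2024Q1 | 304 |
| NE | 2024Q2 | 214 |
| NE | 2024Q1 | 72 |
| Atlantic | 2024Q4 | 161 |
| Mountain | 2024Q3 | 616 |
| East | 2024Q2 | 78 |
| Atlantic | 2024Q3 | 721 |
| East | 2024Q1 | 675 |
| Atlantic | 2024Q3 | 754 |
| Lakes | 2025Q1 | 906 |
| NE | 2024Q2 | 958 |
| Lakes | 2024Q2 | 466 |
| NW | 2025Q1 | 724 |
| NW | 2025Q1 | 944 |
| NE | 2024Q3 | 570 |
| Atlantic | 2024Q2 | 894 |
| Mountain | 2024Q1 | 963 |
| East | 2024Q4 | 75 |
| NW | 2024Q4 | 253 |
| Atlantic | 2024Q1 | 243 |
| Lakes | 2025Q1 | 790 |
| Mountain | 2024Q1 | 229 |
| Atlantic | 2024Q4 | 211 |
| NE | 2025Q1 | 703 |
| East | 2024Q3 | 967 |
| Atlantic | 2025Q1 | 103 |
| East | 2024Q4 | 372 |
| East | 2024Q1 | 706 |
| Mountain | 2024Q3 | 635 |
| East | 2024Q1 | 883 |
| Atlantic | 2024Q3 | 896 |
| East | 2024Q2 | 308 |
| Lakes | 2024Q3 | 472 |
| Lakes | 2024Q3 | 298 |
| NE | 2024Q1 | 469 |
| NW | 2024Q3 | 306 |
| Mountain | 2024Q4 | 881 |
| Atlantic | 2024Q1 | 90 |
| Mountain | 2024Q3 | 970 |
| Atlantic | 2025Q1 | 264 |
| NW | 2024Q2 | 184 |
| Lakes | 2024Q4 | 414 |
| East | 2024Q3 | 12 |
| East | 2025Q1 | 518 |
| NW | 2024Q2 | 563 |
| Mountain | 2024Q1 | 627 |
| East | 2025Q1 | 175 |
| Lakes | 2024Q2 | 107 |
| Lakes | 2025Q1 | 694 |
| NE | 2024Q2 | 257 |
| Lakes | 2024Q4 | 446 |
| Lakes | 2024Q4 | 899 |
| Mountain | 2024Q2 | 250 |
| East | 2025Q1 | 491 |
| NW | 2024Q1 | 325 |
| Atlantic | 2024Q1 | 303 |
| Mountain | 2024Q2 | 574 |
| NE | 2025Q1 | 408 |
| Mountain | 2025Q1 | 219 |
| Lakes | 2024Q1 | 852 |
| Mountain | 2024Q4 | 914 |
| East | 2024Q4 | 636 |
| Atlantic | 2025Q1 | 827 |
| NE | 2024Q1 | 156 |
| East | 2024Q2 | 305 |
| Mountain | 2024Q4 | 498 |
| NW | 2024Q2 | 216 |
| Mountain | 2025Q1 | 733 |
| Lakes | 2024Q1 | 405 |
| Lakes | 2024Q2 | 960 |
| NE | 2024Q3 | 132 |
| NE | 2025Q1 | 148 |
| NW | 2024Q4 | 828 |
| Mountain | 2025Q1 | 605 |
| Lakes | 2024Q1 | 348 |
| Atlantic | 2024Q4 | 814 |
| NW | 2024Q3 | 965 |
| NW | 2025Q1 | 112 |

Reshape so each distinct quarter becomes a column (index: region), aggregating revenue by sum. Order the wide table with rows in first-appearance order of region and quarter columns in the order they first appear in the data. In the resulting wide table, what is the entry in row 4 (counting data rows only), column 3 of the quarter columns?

With rows in first-appearance order of region, row 4 is region=Atlantic. quarter columns in first-appearance order: 2024Q3, 2024Q4, 2024Q1, 2024Q2, 2025Q1; column 3 is 2024Q1.
Long rows with region=Atlantic, quarter=2024Q1: 243 + 90 + 303 = 636.

636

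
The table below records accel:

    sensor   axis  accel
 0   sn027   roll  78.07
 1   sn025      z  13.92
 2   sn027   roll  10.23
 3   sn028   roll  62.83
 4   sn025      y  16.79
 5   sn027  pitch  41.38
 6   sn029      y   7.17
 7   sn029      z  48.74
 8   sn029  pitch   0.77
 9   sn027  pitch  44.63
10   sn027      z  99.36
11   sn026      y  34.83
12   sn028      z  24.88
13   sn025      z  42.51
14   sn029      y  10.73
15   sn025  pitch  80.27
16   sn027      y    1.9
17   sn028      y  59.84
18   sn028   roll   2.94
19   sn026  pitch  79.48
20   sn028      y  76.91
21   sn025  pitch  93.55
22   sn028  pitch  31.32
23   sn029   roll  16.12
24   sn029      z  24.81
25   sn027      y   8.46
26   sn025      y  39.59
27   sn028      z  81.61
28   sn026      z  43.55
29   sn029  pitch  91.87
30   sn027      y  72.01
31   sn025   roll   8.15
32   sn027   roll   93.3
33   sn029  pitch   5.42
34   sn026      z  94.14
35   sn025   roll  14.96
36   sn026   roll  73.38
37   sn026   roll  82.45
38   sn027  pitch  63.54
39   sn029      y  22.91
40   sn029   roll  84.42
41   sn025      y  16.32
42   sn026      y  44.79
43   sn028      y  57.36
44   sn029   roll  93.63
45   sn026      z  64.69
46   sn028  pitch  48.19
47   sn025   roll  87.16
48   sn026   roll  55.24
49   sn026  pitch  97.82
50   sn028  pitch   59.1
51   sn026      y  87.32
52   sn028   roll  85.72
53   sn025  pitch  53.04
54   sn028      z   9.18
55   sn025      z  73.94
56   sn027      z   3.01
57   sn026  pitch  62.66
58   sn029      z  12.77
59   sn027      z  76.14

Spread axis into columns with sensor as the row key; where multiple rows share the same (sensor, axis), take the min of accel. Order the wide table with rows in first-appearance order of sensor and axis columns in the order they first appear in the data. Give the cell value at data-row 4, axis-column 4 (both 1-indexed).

With rows in first-appearance order of sensor, row 4 is sensor=sn029. axis columns in first-appearance order: roll, z, y, pitch; column 4 is pitch.
Long rows with sensor=sn029, axis=pitch: min(0.77, 91.87, 5.42) = 0.77.

0.77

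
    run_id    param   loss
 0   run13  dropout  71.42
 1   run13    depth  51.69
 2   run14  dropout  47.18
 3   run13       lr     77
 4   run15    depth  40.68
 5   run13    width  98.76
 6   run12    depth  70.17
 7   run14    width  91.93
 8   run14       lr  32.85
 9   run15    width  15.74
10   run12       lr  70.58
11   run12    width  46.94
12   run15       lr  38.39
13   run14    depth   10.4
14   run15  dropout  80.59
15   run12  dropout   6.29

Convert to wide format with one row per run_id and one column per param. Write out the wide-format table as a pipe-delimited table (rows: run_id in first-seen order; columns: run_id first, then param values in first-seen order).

Columns: run_id plus the 4 distinct param values (dropout, depth, lr, width).
For example, row run13 column dropout takes loss=71.42 from the long row (run13, dropout).

| run_id | dropout | depth | lr | width |
| run13 | 71.42 | 51.69 | 77 | 98.76 |
| run14 | 47.18 | 10.4 | 32.85 | 91.93 |
| run15 | 80.59 | 40.68 | 38.39 | 15.74 |
| run12 | 6.29 | 70.17 | 70.58 | 46.94 |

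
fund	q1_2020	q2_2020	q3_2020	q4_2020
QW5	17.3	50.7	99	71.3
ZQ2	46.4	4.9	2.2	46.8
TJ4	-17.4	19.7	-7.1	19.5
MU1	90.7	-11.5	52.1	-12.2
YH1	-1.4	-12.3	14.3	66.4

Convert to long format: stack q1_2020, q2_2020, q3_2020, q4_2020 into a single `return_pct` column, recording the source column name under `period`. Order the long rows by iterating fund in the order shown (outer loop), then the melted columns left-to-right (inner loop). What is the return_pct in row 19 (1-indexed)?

14.3

20 rows total (5 × 4). Row 19: index ⌊(19-1)/4⌋ = 4 into fund → YH1; (19-1) mod 4 = 2 into the melted columns → q3_2020.
So row 19 is (YH1, q3_2020, 14.3); return_pct = 14.3.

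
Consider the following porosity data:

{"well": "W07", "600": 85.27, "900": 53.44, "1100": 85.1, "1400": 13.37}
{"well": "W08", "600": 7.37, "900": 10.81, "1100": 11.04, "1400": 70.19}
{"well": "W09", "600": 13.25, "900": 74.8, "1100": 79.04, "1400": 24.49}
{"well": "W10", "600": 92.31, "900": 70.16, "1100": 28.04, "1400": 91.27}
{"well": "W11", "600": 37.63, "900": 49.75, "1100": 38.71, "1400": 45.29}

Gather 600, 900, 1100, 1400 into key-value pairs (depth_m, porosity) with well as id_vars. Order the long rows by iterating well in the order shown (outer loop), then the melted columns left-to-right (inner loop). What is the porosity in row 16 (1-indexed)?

91.27

20 rows total (5 × 4). Row 16: index ⌊(16-1)/4⌋ = 3 into well → W10; (16-1) mod 4 = 3 into the melted columns → 1400.
So row 16 is (W10, 1400, 91.27); porosity = 91.27.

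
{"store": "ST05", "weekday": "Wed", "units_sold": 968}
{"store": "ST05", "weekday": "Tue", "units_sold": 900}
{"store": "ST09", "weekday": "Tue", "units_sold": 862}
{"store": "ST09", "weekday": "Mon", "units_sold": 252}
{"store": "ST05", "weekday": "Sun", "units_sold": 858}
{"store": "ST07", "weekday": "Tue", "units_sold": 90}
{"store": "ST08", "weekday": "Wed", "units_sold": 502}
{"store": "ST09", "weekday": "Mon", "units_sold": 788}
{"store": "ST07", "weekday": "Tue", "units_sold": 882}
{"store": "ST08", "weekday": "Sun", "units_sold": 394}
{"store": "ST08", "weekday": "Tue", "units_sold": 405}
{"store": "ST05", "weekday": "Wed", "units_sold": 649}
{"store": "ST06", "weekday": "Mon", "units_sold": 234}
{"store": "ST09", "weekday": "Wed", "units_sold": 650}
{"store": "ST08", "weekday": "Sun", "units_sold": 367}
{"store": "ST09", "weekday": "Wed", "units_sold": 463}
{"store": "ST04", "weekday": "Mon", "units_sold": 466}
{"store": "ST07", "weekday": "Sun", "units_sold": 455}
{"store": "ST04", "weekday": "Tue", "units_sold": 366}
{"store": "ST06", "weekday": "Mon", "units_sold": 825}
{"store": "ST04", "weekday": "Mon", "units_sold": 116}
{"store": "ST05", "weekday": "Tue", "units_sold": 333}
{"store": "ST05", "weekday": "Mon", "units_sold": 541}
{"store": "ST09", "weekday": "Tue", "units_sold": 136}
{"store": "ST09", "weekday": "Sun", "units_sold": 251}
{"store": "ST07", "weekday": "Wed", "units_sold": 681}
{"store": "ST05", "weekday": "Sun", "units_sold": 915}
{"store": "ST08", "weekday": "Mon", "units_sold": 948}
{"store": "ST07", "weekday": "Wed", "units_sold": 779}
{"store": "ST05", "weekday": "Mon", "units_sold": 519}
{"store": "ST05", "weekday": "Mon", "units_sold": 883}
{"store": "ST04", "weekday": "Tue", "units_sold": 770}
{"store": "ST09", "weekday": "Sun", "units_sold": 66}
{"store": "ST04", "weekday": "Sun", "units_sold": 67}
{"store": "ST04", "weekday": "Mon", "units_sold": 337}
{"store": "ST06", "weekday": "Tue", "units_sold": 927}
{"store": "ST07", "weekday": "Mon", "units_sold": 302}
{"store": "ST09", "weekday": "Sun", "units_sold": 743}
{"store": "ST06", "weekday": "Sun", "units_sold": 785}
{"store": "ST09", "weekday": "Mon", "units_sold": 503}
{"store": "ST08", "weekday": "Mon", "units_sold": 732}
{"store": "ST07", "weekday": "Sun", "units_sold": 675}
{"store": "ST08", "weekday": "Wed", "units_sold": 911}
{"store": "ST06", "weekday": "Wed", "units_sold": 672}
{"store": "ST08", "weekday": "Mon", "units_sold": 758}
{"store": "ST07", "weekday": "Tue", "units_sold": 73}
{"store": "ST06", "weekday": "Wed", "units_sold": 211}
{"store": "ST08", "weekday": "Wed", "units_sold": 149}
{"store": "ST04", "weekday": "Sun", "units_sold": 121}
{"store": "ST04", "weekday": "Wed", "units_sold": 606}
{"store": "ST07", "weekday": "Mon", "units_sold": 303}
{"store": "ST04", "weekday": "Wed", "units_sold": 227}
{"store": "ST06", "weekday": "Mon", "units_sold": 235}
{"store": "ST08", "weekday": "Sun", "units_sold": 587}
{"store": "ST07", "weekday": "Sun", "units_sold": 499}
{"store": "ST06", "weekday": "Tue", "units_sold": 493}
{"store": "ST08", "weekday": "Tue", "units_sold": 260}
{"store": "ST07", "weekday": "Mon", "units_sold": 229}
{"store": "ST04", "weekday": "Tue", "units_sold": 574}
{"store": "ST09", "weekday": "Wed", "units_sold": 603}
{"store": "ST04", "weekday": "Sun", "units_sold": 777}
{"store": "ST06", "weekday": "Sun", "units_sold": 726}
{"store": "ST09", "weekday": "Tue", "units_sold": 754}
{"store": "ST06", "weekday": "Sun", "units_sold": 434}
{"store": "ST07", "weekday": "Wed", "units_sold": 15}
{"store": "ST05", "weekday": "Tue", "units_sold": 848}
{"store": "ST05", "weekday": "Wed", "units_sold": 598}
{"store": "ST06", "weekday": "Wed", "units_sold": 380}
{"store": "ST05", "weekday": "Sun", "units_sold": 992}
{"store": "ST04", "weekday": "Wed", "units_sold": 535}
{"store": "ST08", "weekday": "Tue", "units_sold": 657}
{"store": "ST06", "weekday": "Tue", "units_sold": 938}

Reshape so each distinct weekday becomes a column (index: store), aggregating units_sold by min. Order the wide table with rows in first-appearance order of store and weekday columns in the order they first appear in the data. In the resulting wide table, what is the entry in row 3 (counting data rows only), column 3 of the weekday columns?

With rows in first-appearance order of store, row 3 is store=ST07. weekday columns in first-appearance order: Wed, Tue, Mon, Sun; column 3 is Mon.
Long rows with store=ST07, weekday=Mon: min(302, 303, 229) = 229.

229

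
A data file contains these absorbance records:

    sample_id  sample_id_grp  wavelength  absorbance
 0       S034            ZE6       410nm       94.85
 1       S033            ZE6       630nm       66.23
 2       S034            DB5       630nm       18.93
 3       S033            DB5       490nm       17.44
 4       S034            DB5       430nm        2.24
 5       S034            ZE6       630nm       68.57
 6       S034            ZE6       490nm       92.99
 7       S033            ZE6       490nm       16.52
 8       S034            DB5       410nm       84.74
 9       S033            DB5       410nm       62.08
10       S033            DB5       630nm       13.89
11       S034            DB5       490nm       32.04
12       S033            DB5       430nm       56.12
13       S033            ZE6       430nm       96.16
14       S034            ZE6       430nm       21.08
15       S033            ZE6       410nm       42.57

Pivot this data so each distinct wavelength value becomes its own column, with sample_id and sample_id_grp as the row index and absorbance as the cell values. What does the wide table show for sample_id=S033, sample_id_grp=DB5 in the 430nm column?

Wide layout: rows indexed by sample_id and sample_id_grp, columns are the 4 distinct wavelength values (410nm, 630nm, 490nm, 430nm).
Cell (sample_id=S033, sample_id_grp=DB5, wavelength=430nm) draws from the long row where sample_id=S033, sample_id_grp=DB5 and wavelength=430nm, which has absorbance=56.12.

56.12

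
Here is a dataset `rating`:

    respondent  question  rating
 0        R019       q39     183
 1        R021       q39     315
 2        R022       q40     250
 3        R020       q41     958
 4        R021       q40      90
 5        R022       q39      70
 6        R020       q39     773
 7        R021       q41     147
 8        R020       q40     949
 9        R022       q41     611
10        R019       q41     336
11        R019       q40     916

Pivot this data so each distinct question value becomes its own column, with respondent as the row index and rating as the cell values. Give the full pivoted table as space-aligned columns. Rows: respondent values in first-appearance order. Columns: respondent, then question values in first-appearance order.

respondent  q39  q40  q41
R019        183  916  336
R021        315  90   147
R022        70   250  611
R020        773  949  958

Columns: respondent plus the 3 distinct question values (q39, q40, q41).
For example, row R019 column q39 takes rating=183 from the long row (R019, q39).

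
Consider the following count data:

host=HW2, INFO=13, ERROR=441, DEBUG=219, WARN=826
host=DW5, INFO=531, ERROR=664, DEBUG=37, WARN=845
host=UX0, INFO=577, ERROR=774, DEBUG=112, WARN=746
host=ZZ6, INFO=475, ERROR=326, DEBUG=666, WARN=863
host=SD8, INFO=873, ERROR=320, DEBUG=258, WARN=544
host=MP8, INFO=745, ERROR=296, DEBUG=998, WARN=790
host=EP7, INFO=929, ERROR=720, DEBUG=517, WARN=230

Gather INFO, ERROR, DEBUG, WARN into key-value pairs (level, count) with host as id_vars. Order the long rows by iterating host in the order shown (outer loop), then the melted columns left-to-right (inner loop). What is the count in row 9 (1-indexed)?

28 rows total (7 × 4). Row 9: index ⌊(9-1)/4⌋ = 2 into host → UX0; (9-1) mod 4 = 0 into the melted columns → INFO.
So row 9 is (UX0, INFO, 577); count = 577.

577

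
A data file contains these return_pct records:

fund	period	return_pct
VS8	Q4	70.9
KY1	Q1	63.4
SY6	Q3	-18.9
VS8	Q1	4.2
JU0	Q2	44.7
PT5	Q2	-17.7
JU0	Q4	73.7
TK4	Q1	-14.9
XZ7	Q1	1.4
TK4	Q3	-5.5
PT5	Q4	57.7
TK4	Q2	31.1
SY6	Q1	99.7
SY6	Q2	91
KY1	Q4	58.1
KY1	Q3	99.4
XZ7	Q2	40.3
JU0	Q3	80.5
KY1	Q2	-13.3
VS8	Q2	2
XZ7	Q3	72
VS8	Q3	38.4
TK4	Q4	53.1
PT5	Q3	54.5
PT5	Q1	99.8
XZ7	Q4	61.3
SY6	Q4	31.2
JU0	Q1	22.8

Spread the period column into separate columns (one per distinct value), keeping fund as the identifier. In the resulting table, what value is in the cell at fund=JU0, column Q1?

Wide layout: rows indexed by fund, columns are the 4 distinct period values (Q4, Q1, Q3, Q2).
Cell (fund=JU0, period=Q1) draws from the long row where fund=JU0 and period=Q1, which has return_pct=22.8.

22.8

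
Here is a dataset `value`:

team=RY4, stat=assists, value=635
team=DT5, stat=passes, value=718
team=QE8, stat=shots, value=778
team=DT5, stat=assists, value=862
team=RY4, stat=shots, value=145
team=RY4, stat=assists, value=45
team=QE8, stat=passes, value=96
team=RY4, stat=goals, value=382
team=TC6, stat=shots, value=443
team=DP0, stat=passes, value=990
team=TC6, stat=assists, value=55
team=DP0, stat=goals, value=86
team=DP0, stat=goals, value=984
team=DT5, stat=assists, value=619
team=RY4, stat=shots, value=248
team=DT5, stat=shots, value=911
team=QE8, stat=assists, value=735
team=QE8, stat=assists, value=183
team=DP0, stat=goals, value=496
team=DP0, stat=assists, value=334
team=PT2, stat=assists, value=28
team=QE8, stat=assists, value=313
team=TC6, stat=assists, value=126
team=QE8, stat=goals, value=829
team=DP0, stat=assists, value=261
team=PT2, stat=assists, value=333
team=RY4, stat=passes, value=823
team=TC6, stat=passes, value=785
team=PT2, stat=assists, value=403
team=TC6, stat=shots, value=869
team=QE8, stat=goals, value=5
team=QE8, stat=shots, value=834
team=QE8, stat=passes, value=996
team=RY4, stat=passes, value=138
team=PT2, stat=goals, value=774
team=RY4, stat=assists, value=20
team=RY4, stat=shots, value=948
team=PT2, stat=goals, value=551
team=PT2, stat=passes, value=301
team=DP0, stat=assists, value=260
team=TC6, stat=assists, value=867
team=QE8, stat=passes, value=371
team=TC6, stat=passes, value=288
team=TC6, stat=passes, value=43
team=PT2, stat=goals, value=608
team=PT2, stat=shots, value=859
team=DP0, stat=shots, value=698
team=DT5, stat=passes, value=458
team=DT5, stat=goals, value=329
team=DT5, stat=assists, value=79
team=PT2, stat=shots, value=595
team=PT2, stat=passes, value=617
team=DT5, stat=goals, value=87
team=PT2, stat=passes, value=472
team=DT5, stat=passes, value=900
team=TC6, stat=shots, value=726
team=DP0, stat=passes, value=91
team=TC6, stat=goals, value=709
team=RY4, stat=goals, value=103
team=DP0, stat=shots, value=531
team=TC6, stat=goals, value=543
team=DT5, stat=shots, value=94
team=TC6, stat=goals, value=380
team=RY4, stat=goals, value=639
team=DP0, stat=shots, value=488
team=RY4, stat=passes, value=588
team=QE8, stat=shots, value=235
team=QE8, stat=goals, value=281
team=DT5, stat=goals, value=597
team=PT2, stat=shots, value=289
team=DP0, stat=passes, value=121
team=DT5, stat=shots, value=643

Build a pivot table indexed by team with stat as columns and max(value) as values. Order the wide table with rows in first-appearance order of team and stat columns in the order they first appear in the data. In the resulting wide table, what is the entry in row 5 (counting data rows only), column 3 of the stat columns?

698

With rows in first-appearance order of team, row 5 is team=DP0. stat columns in first-appearance order: assists, passes, shots, goals; column 3 is shots.
Long rows with team=DP0, stat=shots: max(698, 531, 488) = 698.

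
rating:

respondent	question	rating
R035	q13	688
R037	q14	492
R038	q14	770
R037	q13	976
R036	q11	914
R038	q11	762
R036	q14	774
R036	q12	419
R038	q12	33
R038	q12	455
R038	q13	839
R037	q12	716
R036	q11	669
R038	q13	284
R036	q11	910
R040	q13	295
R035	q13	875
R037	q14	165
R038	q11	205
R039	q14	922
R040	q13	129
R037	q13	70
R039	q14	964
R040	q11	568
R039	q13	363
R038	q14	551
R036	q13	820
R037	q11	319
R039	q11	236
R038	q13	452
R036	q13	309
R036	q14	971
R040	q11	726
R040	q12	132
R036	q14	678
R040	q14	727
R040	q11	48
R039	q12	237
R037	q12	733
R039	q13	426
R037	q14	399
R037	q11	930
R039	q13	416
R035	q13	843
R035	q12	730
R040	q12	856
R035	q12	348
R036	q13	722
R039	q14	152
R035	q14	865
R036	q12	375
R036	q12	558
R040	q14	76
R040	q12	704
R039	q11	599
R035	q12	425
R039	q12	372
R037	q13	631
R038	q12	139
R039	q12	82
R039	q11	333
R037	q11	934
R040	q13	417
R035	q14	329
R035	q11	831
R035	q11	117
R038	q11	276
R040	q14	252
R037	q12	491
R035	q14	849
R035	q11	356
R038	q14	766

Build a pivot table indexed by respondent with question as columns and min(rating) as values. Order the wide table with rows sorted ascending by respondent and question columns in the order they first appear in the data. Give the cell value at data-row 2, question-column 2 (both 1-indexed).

With rows sorted ascending by respondent, row 2 is respondent=R036. question columns in first-appearance order: q13, q14, q11, q12; column 2 is q14.
Long rows with respondent=R036, question=q14: min(774, 971, 678) = 678.

678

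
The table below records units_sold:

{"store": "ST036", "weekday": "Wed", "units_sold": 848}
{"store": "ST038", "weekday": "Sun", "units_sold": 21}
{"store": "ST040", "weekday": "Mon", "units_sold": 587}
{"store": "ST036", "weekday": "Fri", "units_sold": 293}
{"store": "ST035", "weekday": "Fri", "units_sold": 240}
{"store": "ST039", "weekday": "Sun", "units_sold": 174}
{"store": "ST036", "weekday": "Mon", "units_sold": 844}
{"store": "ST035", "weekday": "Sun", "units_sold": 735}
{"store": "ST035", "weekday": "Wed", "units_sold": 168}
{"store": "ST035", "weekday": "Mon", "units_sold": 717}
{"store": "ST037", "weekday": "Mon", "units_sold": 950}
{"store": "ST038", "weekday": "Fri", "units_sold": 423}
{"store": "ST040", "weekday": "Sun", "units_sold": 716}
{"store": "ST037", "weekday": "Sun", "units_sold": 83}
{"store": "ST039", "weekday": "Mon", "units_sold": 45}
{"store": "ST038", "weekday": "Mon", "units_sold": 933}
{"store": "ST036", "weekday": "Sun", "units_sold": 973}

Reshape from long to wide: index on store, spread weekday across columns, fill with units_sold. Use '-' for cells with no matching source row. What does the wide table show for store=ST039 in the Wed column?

-

No long-format row has store=ST039 and weekday=Wed, so the cell is -.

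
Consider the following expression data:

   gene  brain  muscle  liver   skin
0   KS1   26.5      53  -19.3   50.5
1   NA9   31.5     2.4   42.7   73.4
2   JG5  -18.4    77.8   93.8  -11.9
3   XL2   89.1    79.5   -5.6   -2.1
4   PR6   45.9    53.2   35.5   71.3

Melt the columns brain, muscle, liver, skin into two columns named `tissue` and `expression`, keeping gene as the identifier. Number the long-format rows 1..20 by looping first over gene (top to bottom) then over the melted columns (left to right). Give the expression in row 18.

20 rows total (5 × 4). Row 18: index ⌊(18-1)/4⌋ = 4 into gene → PR6; (18-1) mod 4 = 1 into the melted columns → muscle.
So row 18 is (PR6, muscle, 53.2); expression = 53.2.

53.2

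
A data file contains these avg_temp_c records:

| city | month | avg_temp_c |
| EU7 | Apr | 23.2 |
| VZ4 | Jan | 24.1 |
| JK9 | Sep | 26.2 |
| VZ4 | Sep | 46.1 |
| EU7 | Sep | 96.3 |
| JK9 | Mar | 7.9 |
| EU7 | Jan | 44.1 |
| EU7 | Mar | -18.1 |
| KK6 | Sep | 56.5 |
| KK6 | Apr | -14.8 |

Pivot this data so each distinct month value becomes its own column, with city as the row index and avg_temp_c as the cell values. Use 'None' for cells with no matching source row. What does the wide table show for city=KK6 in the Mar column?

None

No long-format row has city=KK6 and month=Mar, so the cell is None.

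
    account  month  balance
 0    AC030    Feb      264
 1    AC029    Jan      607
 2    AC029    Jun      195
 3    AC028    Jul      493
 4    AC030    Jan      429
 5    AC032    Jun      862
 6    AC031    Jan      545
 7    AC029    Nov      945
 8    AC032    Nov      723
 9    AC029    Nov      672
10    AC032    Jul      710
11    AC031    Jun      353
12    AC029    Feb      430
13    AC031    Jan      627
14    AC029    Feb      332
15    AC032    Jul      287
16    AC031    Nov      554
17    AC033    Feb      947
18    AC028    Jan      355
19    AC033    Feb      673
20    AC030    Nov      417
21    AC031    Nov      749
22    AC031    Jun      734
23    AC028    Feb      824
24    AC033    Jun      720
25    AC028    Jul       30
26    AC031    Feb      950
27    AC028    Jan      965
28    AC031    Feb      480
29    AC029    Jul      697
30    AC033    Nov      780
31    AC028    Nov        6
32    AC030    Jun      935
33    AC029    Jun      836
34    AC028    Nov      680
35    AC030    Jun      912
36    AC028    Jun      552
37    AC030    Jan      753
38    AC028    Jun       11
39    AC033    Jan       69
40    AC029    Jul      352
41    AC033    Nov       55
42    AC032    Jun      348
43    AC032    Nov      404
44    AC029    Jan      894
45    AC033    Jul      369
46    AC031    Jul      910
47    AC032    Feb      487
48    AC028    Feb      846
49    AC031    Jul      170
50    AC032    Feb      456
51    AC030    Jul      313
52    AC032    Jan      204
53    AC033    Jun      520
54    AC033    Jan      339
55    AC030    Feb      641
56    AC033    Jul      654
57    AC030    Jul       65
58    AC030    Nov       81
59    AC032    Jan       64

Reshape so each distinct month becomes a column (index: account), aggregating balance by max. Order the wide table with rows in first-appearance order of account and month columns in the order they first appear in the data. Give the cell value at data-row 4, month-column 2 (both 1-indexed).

204

With rows in first-appearance order of account, row 4 is account=AC032. month columns in first-appearance order: Feb, Jan, Jun, Jul, Nov; column 2 is Jan.
Long rows with account=AC032, month=Jan: max(204, 64) = 204.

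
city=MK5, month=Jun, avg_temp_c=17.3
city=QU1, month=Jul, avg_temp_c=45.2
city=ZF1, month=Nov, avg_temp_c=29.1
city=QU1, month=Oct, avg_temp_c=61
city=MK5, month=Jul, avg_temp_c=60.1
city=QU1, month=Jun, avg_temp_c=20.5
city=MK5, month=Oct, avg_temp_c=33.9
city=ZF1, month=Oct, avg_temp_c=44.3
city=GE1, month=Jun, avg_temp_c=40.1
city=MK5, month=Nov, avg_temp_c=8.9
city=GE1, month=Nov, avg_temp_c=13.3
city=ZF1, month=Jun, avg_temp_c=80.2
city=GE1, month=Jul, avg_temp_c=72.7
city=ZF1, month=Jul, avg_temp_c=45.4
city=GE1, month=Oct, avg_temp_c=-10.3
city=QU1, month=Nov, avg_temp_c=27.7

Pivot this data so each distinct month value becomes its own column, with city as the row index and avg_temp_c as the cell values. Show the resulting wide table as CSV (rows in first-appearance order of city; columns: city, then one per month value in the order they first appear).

city,Jun,Jul,Nov,Oct
MK5,17.3,60.1,8.9,33.9
QU1,20.5,45.2,27.7,61
ZF1,80.2,45.4,29.1,44.3
GE1,40.1,72.7,13.3,-10.3

Columns: city plus the 4 distinct month values (Jun, Jul, Nov, Oct).
For example, row MK5 column Jun takes avg_temp_c=17.3 from the long row (MK5, Jun).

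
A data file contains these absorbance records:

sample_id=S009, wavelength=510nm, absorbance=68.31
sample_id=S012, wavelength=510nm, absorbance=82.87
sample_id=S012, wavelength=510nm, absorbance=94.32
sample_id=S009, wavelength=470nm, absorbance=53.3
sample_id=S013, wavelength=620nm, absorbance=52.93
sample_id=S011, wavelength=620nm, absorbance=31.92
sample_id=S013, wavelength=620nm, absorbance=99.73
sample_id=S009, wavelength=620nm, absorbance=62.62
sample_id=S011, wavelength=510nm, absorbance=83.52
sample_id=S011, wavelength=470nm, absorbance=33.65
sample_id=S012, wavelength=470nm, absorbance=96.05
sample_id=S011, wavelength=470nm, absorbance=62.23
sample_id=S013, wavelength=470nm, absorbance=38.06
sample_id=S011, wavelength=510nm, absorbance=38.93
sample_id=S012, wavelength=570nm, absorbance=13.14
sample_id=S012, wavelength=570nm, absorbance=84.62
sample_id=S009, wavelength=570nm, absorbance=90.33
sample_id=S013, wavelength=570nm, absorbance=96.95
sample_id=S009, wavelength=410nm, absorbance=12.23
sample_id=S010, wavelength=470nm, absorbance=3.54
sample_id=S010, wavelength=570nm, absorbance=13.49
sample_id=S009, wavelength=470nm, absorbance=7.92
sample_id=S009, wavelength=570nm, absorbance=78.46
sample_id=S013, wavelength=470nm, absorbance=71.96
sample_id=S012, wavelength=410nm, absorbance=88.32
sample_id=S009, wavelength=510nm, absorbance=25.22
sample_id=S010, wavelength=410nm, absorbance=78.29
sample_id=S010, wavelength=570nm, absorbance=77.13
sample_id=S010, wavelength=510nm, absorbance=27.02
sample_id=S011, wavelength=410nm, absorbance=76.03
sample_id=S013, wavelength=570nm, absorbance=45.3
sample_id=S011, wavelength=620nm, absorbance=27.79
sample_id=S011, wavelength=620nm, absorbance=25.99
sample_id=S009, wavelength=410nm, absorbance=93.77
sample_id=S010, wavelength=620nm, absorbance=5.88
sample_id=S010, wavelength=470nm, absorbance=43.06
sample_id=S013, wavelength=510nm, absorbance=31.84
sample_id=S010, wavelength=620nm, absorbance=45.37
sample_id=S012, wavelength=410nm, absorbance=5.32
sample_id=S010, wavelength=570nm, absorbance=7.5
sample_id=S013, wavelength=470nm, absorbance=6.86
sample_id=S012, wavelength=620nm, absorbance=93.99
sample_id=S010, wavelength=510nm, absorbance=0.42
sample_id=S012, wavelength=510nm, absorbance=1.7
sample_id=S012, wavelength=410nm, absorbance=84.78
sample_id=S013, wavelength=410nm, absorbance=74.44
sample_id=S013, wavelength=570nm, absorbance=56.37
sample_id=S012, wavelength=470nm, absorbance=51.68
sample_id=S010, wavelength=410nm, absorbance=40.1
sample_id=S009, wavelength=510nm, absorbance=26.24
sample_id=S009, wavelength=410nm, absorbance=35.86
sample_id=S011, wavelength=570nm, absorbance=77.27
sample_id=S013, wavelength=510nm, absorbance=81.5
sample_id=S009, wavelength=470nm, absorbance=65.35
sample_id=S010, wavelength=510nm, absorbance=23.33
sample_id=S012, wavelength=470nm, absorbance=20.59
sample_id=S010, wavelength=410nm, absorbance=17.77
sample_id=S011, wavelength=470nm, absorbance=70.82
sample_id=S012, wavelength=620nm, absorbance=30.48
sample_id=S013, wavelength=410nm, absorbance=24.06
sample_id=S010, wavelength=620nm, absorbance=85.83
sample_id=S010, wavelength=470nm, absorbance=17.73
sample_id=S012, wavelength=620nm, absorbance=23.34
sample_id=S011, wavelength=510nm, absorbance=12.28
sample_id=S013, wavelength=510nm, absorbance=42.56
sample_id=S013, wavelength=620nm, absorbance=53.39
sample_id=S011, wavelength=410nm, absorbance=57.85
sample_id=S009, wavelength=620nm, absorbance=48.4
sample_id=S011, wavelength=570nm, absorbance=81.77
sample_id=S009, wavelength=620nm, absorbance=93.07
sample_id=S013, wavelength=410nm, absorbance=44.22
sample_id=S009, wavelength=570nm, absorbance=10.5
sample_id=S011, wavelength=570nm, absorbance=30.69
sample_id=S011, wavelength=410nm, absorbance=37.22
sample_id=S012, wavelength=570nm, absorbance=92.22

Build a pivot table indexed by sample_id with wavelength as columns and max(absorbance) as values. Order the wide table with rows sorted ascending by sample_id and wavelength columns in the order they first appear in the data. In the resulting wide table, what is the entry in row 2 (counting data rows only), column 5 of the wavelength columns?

78.29

With rows sorted ascending by sample_id, row 2 is sample_id=S010. wavelength columns in first-appearance order: 510nm, 470nm, 620nm, 570nm, 410nm; column 5 is 410nm.
Long rows with sample_id=S010, wavelength=410nm: max(78.29, 40.1, 17.77) = 78.29.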